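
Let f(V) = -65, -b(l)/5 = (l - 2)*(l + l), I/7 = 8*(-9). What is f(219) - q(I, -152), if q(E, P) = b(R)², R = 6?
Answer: -57665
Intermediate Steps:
I = -504 (I = 7*(8*(-9)) = 7*(-72) = -504)
b(l) = -10*l*(-2 + l) (b(l) = -5*(l - 2)*(l + l) = -5*(-2 + l)*2*l = -10*l*(-2 + l))
q(E, P) = 57600 (q(E, P) = (10*6*(2 - 1*6))² = (10*6*(2 - 6))² = (10*6*(-4))² = (-240)² = 57600)
f(219) - q(I, -152) = -65 - 1*57600 = -65 - 57600 = -57665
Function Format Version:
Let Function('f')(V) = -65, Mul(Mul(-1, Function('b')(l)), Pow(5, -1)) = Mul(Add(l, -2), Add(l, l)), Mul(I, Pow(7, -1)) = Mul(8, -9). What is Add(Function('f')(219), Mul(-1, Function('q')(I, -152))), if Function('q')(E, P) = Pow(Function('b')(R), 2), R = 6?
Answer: -57665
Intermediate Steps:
I = -504 (I = Mul(7, Mul(8, -9)) = Mul(7, -72) = -504)
Function('b')(l) = Mul(-10, l, Add(-2, l)) (Function('b')(l) = Mul(-5, Mul(Add(l, -2), Add(l, l))) = Mul(-5, Mul(Add(-2, l), Mul(2, l))) = Mul(-5, Mul(2, l, Add(-2, l))) = Mul(-10, l, Add(-2, l)))
Function('q')(E, P) = 57600 (Function('q')(E, P) = Pow(Mul(10, 6, Add(2, Mul(-1, 6))), 2) = Pow(Mul(10, 6, Add(2, -6)), 2) = Pow(Mul(10, 6, -4), 2) = Pow(-240, 2) = 57600)
Add(Function('f')(219), Mul(-1, Function('q')(I, -152))) = Add(-65, Mul(-1, 57600)) = Add(-65, -57600) = -57665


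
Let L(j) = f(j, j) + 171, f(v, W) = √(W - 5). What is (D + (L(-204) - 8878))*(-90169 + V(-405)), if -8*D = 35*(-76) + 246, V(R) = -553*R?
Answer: -1124588829 + 133796*I*√209 ≈ -1.1246e+9 + 1.9343e+6*I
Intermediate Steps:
f(v, W) = √(-5 + W)
D = 1207/4 (D = -(35*(-76) + 246)/8 = -(-2660 + 246)/8 = -⅛*(-2414) = 1207/4 ≈ 301.75)
L(j) = 171 + √(-5 + j) (L(j) = √(-5 + j) + 171 = 171 + √(-5 + j))
(D + (L(-204) - 8878))*(-90169 + V(-405)) = (1207/4 + ((171 + √(-5 - 204)) - 8878))*(-90169 - 553*(-405)) = (1207/4 + ((171 + √(-209)) - 8878))*(-90169 + 223965) = (1207/4 + ((171 + I*√209) - 8878))*133796 = (1207/4 + (-8707 + I*√209))*133796 = (-33621/4 + I*√209)*133796 = -1124588829 + 133796*I*√209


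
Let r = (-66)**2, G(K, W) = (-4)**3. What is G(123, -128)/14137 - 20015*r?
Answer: -1232539151644/14137 ≈ -8.7185e+7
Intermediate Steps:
G(K, W) = -64
r = 4356
G(123, -128)/14137 - 20015*r = -64/14137 - 20015/(1/4356) = -64*1/14137 - 20015/1/4356 = -64/14137 - 20015*4356 = -64/14137 - 87185340 = -1232539151644/14137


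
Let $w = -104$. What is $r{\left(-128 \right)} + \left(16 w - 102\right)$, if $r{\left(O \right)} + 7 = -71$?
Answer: $-1844$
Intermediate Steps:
$r{\left(O \right)} = -78$ ($r{\left(O \right)} = -7 - 71 = -78$)
$r{\left(-128 \right)} + \left(16 w - 102\right) = -78 + \left(16 \left(-104\right) - 102\right) = -78 - 1766 = -1844$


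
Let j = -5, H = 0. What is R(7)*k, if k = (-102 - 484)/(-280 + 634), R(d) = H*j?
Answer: 0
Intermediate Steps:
R(d) = 0 (R(d) = 0*(-5) = 0)
k = -293/177 (k = -586/354 = -586*1/354 = -293/177 ≈ -1.6554)
R(7)*k = 0*(-293/177) = 0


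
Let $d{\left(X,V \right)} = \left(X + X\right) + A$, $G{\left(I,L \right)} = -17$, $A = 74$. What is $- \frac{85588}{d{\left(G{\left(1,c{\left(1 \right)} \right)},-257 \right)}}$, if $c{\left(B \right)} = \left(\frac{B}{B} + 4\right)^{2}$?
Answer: $- \frac{21397}{10} \approx -2139.7$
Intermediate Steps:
$c{\left(B \right)} = 25$ ($c{\left(B \right)} = \left(1 + 4\right)^{2} = 5^{2} = 25$)
$d{\left(X,V \right)} = 74 + 2 X$ ($d{\left(X,V \right)} = \left(X + X\right) + 74 = 2 X + 74 = 74 + 2 X$)
$- \frac{85588}{d{\left(G{\left(1,c{\left(1 \right)} \right)},-257 \right)}} = - \frac{85588}{74 + 2 \left(-17\right)} = - \frac{85588}{74 - 34} = - \frac{85588}{40} = \left(-85588\right) \frac{1}{40} = - \frac{21397}{10}$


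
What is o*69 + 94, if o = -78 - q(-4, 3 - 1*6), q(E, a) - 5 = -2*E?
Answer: -6185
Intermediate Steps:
q(E, a) = 5 - 2*E
o = -91 (o = -78 - (5 - 2*(-4)) = -78 - (5 + 8) = -78 - 1*13 = -78 - 13 = -91)
o*69 + 94 = -91*69 + 94 = -6279 + 94 = -6185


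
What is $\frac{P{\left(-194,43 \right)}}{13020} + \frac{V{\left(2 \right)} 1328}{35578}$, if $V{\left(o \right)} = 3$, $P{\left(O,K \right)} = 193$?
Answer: $\frac{29369117}{231612780} \approx 0.1268$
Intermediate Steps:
$\frac{P{\left(-194,43 \right)}}{13020} + \frac{V{\left(2 \right)} 1328}{35578} = \frac{193}{13020} + \frac{3 \cdot 1328}{35578} = 193 \cdot \frac{1}{13020} + 3984 \cdot \frac{1}{35578} = \frac{193}{13020} + \frac{1992}{17789} = \frac{29369117}{231612780}$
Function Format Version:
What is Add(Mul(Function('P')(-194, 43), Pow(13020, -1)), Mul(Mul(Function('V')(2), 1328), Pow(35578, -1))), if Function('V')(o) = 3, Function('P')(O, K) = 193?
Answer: Rational(29369117, 231612780) ≈ 0.12680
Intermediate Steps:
Add(Mul(Function('P')(-194, 43), Pow(13020, -1)), Mul(Mul(Function('V')(2), 1328), Pow(35578, -1))) = Add(Mul(193, Pow(13020, -1)), Mul(Mul(3, 1328), Pow(35578, -1))) = Add(Mul(193, Rational(1, 13020)), Mul(3984, Rational(1, 35578))) = Add(Rational(193, 13020), Rational(1992, 17789)) = Rational(29369117, 231612780)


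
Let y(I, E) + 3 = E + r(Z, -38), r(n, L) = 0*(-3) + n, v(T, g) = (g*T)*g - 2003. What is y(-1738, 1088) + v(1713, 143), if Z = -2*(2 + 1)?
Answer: 35028213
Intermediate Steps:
v(T, g) = -2003 + T*g² (v(T, g) = (T*g)*g - 2003 = T*g² - 2003 = -2003 + T*g²)
Z = -6 (Z = -2*3 = -6)
r(n, L) = n (r(n, L) = 0 + n = n)
y(I, E) = -9 + E (y(I, E) = -3 + (E - 6) = -3 + (-6 + E) = -9 + E)
y(-1738, 1088) + v(1713, 143) = (-9 + 1088) + (-2003 + 1713*143²) = 1079 + (-2003 + 1713*20449) = 1079 + (-2003 + 35029137) = 1079 + 35027134 = 35028213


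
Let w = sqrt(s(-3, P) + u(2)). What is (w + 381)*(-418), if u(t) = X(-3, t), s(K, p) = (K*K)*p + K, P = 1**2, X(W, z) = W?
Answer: -159258 - 418*sqrt(3) ≈ -1.5998e+5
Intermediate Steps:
P = 1
s(K, p) = K + p*K**2 (s(K, p) = K**2*p + K = p*K**2 + K = K + p*K**2)
u(t) = -3
w = sqrt(3) (w = sqrt(-3*(1 - 3*1) - 3) = sqrt(-3*(1 - 3) - 3) = sqrt(-3*(-2) - 3) = sqrt(6 - 3) = sqrt(3) ≈ 1.7320)
(w + 381)*(-418) = (sqrt(3) + 381)*(-418) = (381 + sqrt(3))*(-418) = -159258 - 418*sqrt(3)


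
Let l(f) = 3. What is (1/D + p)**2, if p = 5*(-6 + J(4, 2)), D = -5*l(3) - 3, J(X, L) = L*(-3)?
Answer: 1168561/324 ≈ 3606.7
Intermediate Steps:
J(X, L) = -3*L
D = -18 (D = -5*3 - 3 = -15 - 3 = -18)
p = -60 (p = 5*(-6 - 3*2) = 5*(-6 - 6) = 5*(-12) = -60)
(1/D + p)**2 = (1/(-18) - 60)**2 = (-1/18 - 60)**2 = (-1081/18)**2 = 1168561/324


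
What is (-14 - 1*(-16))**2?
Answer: 4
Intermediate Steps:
(-14 - 1*(-16))**2 = (-14 + 16)**2 = 2**2 = 4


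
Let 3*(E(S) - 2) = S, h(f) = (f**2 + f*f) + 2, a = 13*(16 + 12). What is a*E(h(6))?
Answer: 29120/3 ≈ 9706.7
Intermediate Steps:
a = 364 (a = 13*28 = 364)
h(f) = 2 + 2*f**2 (h(f) = (f**2 + f**2) + 2 = 2*f**2 + 2 = 2 + 2*f**2)
E(S) = 2 + S/3
a*E(h(6)) = 364*(2 + (2 + 2*6**2)/3) = 364*(2 + (2 + 2*36)/3) = 364*(2 + (2 + 72)/3) = 364*(2 + (1/3)*74) = 364*(2 + 74/3) = 364*(80/3) = 29120/3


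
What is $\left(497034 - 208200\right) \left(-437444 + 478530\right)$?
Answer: $11867033724$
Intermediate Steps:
$\left(497034 - 208200\right) \left(-437444 + 478530\right) = \left(497034 - 208200\right) 41086 = 288834 \cdot 41086 = 11867033724$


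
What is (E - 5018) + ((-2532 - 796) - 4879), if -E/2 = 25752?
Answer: -64729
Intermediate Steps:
E = -51504 (E = -2*25752 = -51504)
(E - 5018) + ((-2532 - 796) - 4879) = (-51504 - 5018) + ((-2532 - 796) - 4879) = -56522 + (-3328 - 4879) = -56522 - 8207 = -64729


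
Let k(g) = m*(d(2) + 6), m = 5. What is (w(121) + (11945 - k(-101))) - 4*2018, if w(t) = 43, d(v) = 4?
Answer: 3866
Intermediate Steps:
k(g) = 50 (k(g) = 5*(4 + 6) = 5*10 = 50)
(w(121) + (11945 - k(-101))) - 4*2018 = (43 + (11945 - 1*50)) - 4*2018 = (43 + (11945 - 50)) - 8072 = (43 + 11895) - 8072 = 11938 - 8072 = 3866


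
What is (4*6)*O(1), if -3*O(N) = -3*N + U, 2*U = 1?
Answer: 20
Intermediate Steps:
U = 1/2 (U = (1/2)*1 = 1/2 ≈ 0.50000)
O(N) = -1/6 + N (O(N) = -(-3*N + 1/2)/3 = -(1/2 - 3*N)/3 = -1/6 + N)
(4*6)*O(1) = (4*6)*(-1/6 + 1) = 24*(5/6) = 20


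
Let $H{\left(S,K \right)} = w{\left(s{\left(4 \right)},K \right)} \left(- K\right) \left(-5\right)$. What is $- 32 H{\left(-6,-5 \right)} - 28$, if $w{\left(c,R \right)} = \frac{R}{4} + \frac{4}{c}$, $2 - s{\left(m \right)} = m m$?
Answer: $- \frac{8796}{7} \approx -1256.6$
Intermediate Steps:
$s{\left(m \right)} = 2 - m^{2}$ ($s{\left(m \right)} = 2 - m m = 2 - m^{2}$)
$w{\left(c,R \right)} = \frac{4}{c} + \frac{R}{4}$ ($w{\left(c,R \right)} = R \frac{1}{4} + \frac{4}{c} = \frac{R}{4} + \frac{4}{c} = \frac{4}{c} + \frac{R}{4}$)
$H{\left(S,K \right)} = 5 K \left(- \frac{2}{7} + \frac{K}{4}\right)$ ($H{\left(S,K \right)} = \left(\frac{4}{2 - 4^{2}} + \frac{K}{4}\right) \left(- K\right) \left(-5\right) = \left(\frac{4}{2 - 16} + \frac{K}{4}\right) \left(- K\right) \left(-5\right) = \left(\frac{4}{-14} + \frac{K}{4}\right) \left(- K\right) \left(-5\right) = \left(4 \left(- \frac{1}{14}\right) + \frac{K}{4}\right) \left(- K\right) \left(-5\right) = \left(- \frac{2}{7} + \frac{K}{4}\right) \left(- K\right) \left(-5\right) = - K \left(- \frac{2}{7} + \frac{K}{4}\right) \left(-5\right) = 5 K \left(- \frac{2}{7} + \frac{K}{4}\right)$)
$- 32 H{\left(-6,-5 \right)} - 28 = - 32 \cdot \frac{5}{28} \left(-5\right) \left(-8 + 7 \left(-5\right)\right) - 28 = - 32 \cdot \frac{5}{28} \left(-5\right) \left(-8 - 35\right) - 28 = - 32 \cdot \frac{5}{28} \left(-5\right) \left(-43\right) - 28 = \left(-32\right) \frac{1075}{28} - 28 = - \frac{8600}{7} - 28 = - \frac{8796}{7}$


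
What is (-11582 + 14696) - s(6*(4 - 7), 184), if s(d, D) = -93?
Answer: 3207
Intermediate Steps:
(-11582 + 14696) - s(6*(4 - 7), 184) = (-11582 + 14696) - 1*(-93) = 3114 + 93 = 3207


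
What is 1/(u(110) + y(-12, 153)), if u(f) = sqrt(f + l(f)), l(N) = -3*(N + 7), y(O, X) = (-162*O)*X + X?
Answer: 297585/88556832466 - I*sqrt(241)/88556832466 ≈ 3.3604e-6 - 1.753e-10*I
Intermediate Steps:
y(O, X) = X - 162*O*X (y(O, X) = -162*O*X + X = X - 162*O*X)
l(N) = -21 - 3*N (l(N) = -3*(7 + N) = -21 - 3*N)
u(f) = sqrt(-21 - 2*f) (u(f) = sqrt(f + (-21 - 3*f)) = sqrt(-21 - 2*f))
1/(u(110) + y(-12, 153)) = 1/(sqrt(-21 - 2*110) + 153*(1 - 162*(-12))) = 1/(sqrt(-21 - 220) + 153*(1 + 1944)) = 1/(sqrt(-241) + 153*1945) = 1/(I*sqrt(241) + 297585) = 1/(297585 + I*sqrt(241))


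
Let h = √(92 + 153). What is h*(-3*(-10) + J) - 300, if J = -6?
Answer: -300 + 168*√5 ≈ 75.659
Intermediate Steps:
h = 7*√5 (h = √245 = 7*√5 ≈ 15.652)
h*(-3*(-10) + J) - 300 = (7*√5)*(-3*(-10) - 6) - 300 = (7*√5)*(30 - 6) - 300 = (7*√5)*24 - 300 = 168*√5 - 300 = -300 + 168*√5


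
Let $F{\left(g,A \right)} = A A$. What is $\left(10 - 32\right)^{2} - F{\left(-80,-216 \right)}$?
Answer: $-46172$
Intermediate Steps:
$F{\left(g,A \right)} = A^{2}$
$\left(10 - 32\right)^{2} - F{\left(-80,-216 \right)} = \left(10 - 32\right)^{2} - \left(-216\right)^{2} = \left(-22\right)^{2} - 46656 = 484 - 46656 = -46172$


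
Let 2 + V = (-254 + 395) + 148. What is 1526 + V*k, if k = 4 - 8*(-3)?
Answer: 9562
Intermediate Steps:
k = 28 (k = 4 + 24 = 28)
V = 287 (V = -2 + ((-254 + 395) + 148) = -2 + (141 + 148) = -2 + 289 = 287)
1526 + V*k = 1526 + 287*28 = 1526 + 8036 = 9562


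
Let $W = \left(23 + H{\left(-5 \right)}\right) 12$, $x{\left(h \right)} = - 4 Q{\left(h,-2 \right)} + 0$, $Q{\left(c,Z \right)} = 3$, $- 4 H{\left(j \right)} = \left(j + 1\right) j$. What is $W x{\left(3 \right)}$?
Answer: $-2592$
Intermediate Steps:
$H{\left(j \right)} = - \frac{j \left(1 + j\right)}{4}$ ($H{\left(j \right)} = - \frac{\left(j + 1\right) j}{4} = - \frac{\left(1 + j\right) j}{4} = - \frac{j \left(1 + j\right)}{4}$)
$x{\left(h \right)} = -12$ ($x{\left(h \right)} = \left(-4\right) 3 + 0 = -12 + 0 = -12$)
$W = 216$ ($W = \left(23 - - \frac{5 \left(1 - 5\right)}{4}\right) 12 = \left(23 - \left(- \frac{5}{4}\right) \left(-4\right)\right) 12 = \left(23 - 5\right) 12 = 18 \cdot 12 = 216$)
$W x{\left(3 \right)} = 216 \left(-12\right) = -2592$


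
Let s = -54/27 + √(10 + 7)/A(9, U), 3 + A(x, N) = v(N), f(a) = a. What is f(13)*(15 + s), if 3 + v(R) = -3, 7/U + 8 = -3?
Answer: 169 - 13*√17/9 ≈ 163.04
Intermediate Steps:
U = -7/11 (U = 7/(-8 - 3) = 7/(-11) = 7*(-1/11) = -7/11 ≈ -0.63636)
v(R) = -6 (v(R) = -3 - 3 = -6)
A(x, N) = -9 (A(x, N) = -3 - 6 = -9)
s = -2 - √17/9 (s = -54/27 + √(10 + 7)/(-9) = -54*1/27 + √17*(-⅑) = -2 - √17/9 ≈ -2.4581)
f(13)*(15 + s) = 13*(15 + (-2 - √17/9)) = 13*(13 - √17/9) = 169 - 13*√17/9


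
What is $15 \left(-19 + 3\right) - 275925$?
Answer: $-276165$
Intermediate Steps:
$15 \left(-19 + 3\right) - 275925 = 15 \left(-16\right) - 275925 = -240 - 275925 = -276165$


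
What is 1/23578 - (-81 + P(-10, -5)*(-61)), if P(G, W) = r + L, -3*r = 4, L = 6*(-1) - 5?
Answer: -47486089/70734 ≈ -671.33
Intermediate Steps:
L = -11 (L = -6 - 5 = -11)
r = -4/3 (r = -1/3*4 = -4/3 ≈ -1.3333)
P(G, W) = -37/3 (P(G, W) = -4/3 - 11 = -37/3)
1/23578 - (-81 + P(-10, -5)*(-61)) = 1/23578 - (-81 - 37/3*(-61)) = 1/23578 - (-81 + 2257/3) = 1/23578 - 1*2014/3 = 1/23578 - 2014/3 = -47486089/70734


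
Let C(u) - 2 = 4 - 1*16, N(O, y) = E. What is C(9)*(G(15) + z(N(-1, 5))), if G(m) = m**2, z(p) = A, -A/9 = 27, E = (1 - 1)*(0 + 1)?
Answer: 180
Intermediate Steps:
E = 0 (E = 0*1 = 0)
A = -243 (A = -9*27 = -243)
N(O, y) = 0
z(p) = -243
C(u) = -10 (C(u) = 2 + (4 - 1*16) = 2 + (4 - 16) = 2 - 12 = -10)
C(9)*(G(15) + z(N(-1, 5))) = -10*(15**2 - 243) = -10*(225 - 243) = -10*(-18) = 180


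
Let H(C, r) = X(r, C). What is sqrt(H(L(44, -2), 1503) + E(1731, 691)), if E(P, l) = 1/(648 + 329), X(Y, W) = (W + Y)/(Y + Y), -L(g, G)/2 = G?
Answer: 17*sqrt(1665853390)/978954 ≈ 0.70877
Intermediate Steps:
L(g, G) = -2*G
X(Y, W) = (W + Y)/(2*Y) (X(Y, W) = (W + Y)/((2*Y)) = (W + Y)*(1/(2*Y)) = (W + Y)/(2*Y))
E(P, l) = 1/977
H(C, r) = (C + r)/(2*r)
sqrt(H(L(44, -2), 1503) + E(1731, 691)) = sqrt((1/2)*(-2*(-2) + 1503)/1503 + 1/977) = sqrt((1/2)*(1/1503)*(4 + 1503) + 1/977) = sqrt((1/2)*(1/1503)*1507 + 1/977) = sqrt(1507/3006 + 1/977) = sqrt(1475345/2936862) = 17*sqrt(1665853390)/978954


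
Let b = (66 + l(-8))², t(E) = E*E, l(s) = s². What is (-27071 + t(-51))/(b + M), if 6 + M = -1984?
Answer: -2447/1491 ≈ -1.6412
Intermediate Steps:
M = -1990 (M = -6 - 1984 = -1990)
t(E) = E²
b = 16900 (b = (66 + (-8)²)² = (66 + 64)² = 130² = 16900)
(-27071 + t(-51))/(b + M) = (-27071 + (-51)²)/(16900 - 1990) = (-27071 + 2601)/14910 = -24470*1/14910 = -2447/1491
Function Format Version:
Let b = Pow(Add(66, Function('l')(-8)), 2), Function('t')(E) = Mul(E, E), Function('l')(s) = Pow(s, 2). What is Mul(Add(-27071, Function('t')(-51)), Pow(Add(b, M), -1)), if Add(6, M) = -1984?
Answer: Rational(-2447, 1491) ≈ -1.6412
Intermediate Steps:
M = -1990 (M = Add(-6, -1984) = -1990)
Function('t')(E) = Pow(E, 2)
b = 16900 (b = Pow(Add(66, Pow(-8, 2)), 2) = Pow(Add(66, 64), 2) = Pow(130, 2) = 16900)
Mul(Add(-27071, Function('t')(-51)), Pow(Add(b, M), -1)) = Mul(Add(-27071, Pow(-51, 2)), Pow(Add(16900, -1990), -1)) = Mul(Add(-27071, 2601), Pow(14910, -1)) = Mul(-24470, Rational(1, 14910)) = Rational(-2447, 1491)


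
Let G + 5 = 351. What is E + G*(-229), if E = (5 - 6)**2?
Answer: -79233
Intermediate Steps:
E = 1 (E = (-1)**2 = 1)
G = 346 (G = -5 + 351 = 346)
E + G*(-229) = 1 + 346*(-229) = 1 - 79234 = -79233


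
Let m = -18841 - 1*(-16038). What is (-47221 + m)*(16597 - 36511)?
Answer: 996177936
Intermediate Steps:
m = -2803 (m = -18841 + 16038 = -2803)
(-47221 + m)*(16597 - 36511) = (-47221 - 2803)*(16597 - 36511) = -50024*(-19914) = 996177936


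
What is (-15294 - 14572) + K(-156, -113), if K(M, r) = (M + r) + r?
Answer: -30248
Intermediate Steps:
K(M, r) = M + 2*r
(-15294 - 14572) + K(-156, -113) = (-15294 - 14572) + (-156 + 2*(-113)) = -29866 + (-156 - 226) = -29866 - 382 = -30248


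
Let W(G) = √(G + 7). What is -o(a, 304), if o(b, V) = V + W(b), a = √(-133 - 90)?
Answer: -304 - √(7 + I*√223) ≈ -307.43 - 2.1786*I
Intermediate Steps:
W(G) = √(7 + G)
a = I*√223 (a = √(-223) = I*√223 ≈ 14.933*I)
o(b, V) = V + √(7 + b)
-o(a, 304) = -(304 + √(7 + I*√223)) = -304 - √(7 + I*√223)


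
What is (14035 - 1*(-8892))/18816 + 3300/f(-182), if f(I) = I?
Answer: -4137149/244608 ≈ -16.913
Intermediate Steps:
(14035 - 1*(-8892))/18816 + 3300/f(-182) = (14035 - 1*(-8892))/18816 + 3300/(-182) = (14035 + 8892)*(1/18816) + 3300*(-1/182) = 22927*(1/18816) - 1650/91 = 22927/18816 - 1650/91 = -4137149/244608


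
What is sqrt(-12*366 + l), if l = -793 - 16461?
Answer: I*sqrt(21646) ≈ 147.13*I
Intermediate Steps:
l = -17254
sqrt(-12*366 + l) = sqrt(-12*366 - 17254) = sqrt(-4392 - 17254) = sqrt(-21646) = I*sqrt(21646)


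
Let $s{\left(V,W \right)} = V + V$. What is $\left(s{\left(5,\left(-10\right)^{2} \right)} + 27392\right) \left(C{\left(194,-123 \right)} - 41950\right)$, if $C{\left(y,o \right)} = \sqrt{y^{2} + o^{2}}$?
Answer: $-1149513900 + 27402 \sqrt{52765} \approx -1.1432 \cdot 10^{9}$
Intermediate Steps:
$C{\left(y,o \right)} = \sqrt{o^{2} + y^{2}}$
$s{\left(V,W \right)} = 2 V$
$\left(s{\left(5,\left(-10\right)^{2} \right)} + 27392\right) \left(C{\left(194,-123 \right)} - 41950\right) = \left(2 \cdot 5 + 27392\right) \left(\sqrt{\left(-123\right)^{2} + 194^{2}} - 41950\right) = \left(10 + 27392\right) \left(\sqrt{15129 + 37636} - 41950\right) = 27402 \left(\sqrt{52765} - 41950\right) = 27402 \left(-41950 + \sqrt{52765}\right) = -1149513900 + 27402 \sqrt{52765}$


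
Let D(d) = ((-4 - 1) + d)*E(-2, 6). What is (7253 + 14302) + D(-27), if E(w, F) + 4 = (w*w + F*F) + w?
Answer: 20467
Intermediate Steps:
E(w, F) = -4 + w + F**2 + w**2 (E(w, F) = -4 + ((w*w + F*F) + w) = -4 + ((w**2 + F**2) + w) = -4 + ((F**2 + w**2) + w) = -4 + (w + F**2 + w**2) = -4 + w + F**2 + w**2)
D(d) = -170 + 34*d (D(d) = ((-4 - 1) + d)*(-4 - 2 + 6**2 + (-2)**2) = (-5 + d)*(-4 - 2 + 36 + 4) = (-5 + d)*34 = -170 + 34*d)
(7253 + 14302) + D(-27) = (7253 + 14302) + (-170 + 34*(-27)) = 21555 + (-170 - 918) = 21555 - 1088 = 20467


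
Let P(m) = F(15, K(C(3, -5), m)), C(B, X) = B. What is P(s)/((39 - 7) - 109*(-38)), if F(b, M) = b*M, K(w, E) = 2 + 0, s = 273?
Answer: 15/2087 ≈ 0.0071874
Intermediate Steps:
K(w, E) = 2
F(b, M) = M*b
P(m) = 30 (P(m) = 2*15 = 30)
P(s)/((39 - 7) - 109*(-38)) = 30/((39 - 7) - 109*(-38)) = 30/(32 + 4142) = 30/4174 = 30*(1/4174) = 15/2087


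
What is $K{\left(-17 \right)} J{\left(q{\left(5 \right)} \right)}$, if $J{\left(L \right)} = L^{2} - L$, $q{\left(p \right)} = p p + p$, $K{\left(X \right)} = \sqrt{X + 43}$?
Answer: $870 \sqrt{26} \approx 4436.1$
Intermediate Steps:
$K{\left(X \right)} = \sqrt{43 + X}$
$q{\left(p \right)} = p + p^{2}$ ($q{\left(p \right)} = p^{2} + p = p + p^{2}$)
$K{\left(-17 \right)} J{\left(q{\left(5 \right)} \right)} = \sqrt{43 - 17} \cdot 5 \left(1 + 5\right) \left(-1 + 5 \left(1 + 5\right)\right) = \sqrt{26} \cdot 5 \cdot 6 \left(-1 + 5 \cdot 6\right) = \sqrt{26} \cdot 30 \left(-1 + 30\right) = \sqrt{26} \cdot 30 \cdot 29 = \sqrt{26} \cdot 870 = 870 \sqrt{26}$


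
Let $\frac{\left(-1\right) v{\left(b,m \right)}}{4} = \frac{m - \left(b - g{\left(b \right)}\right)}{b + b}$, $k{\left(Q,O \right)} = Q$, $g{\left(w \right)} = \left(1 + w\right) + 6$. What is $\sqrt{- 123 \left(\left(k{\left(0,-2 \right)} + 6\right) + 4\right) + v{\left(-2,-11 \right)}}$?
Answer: $i \sqrt{1234} \approx 35.128 i$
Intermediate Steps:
$g{\left(w \right)} = 7 + w$
$v{\left(b,m \right)} = - \frac{2 \left(7 + m\right)}{b}$ ($v{\left(b,m \right)} = - 4 \frac{m + \left(\left(7 + b\right) - b\right)}{b + b} = - 4 \frac{m + 7}{2 b} = - 4 \left(7 + m\right) \frac{1}{2 b} = - 4 \frac{7 + m}{2 b} = - \frac{2 \left(7 + m\right)}{b}$)
$\sqrt{- 123 \left(\left(k{\left(0,-2 \right)} + 6\right) + 4\right) + v{\left(-2,-11 \right)}} = \sqrt{- 123 \left(\left(0 + 6\right) + 4\right) + \frac{2 \left(-7 - -11\right)}{-2}} = \sqrt{- 123 \left(6 + 4\right) + 2 \left(- \frac{1}{2}\right) \left(-7 + 11\right)} = \sqrt{\left(-123\right) 10 + 2 \left(- \frac{1}{2}\right) 4} = \sqrt{-1230 - 4} = \sqrt{-1234} = i \sqrt{1234}$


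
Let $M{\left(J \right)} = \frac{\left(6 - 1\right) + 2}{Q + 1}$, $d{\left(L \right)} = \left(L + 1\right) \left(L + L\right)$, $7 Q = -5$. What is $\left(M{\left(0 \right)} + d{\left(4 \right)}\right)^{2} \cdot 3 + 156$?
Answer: $\frac{50547}{4} \approx 12637.0$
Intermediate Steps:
$Q = - \frac{5}{7}$ ($Q = \frac{1}{7} \left(-5\right) = - \frac{5}{7} \approx -0.71429$)
$d{\left(L \right)} = 2 L \left(1 + L\right)$ ($d{\left(L \right)} = \left(1 + L\right) 2 L = 2 L \left(1 + L\right)$)
$M{\left(J \right)} = \frac{49}{2}$ ($M{\left(J \right)} = \frac{\left(6 - 1\right) + 2}{- \frac{5}{7} + 1} = \frac{\left(6 - 1\right) + 2}{\frac{2}{7}} = \left(5 + 2\right) \frac{7}{2} = 7 \cdot \frac{7}{2} = \frac{49}{2}$)
$\left(M{\left(0 \right)} + d{\left(4 \right)}\right)^{2} \cdot 3 + 156 = \left(\frac{49}{2} + 2 \cdot 4 \left(1 + 4\right)\right)^{2} \cdot 3 + 156 = \left(\frac{49}{2} + 2 \cdot 4 \cdot 5\right)^{2} \cdot 3 + 156 = \left(\frac{49}{2} + 40\right)^{2} \cdot 3 + 156 = \left(\frac{129}{2}\right)^{2} \cdot 3 + 156 = \frac{16641}{4} \cdot 3 + 156 = \frac{49923}{4} + 156 = \frac{50547}{4}$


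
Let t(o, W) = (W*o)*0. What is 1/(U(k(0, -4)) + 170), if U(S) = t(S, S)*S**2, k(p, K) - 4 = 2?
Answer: 1/170 ≈ 0.0058824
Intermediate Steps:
k(p, K) = 6 (k(p, K) = 4 + 2 = 6)
t(o, W) = 0
U(S) = 0 (U(S) = 0*S**2 = 0)
1/(U(k(0, -4)) + 170) = 1/(0 + 170) = 1/170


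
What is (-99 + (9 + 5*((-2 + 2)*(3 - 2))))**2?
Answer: 8100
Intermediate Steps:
(-99 + (9 + 5*((-2 + 2)*(3 - 2))))**2 = (-99 + (9 + 5*(0*1)))**2 = (-99 + (9 + 5*0))**2 = (-99 + (9 + 0))**2 = (-99 + 9)**2 = (-90)**2 = 8100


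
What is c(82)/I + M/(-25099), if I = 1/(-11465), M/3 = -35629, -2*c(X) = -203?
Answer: -58415073331/50198 ≈ -1.1637e+6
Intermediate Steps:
c(X) = 203/2 (c(X) = -½*(-203) = 203/2)
M = -106887 (M = 3*(-35629) = -106887)
I = -1/11465 ≈ -8.7222e-5
c(82)/I + M/(-25099) = 203/(2*(-1/11465)) - 106887/(-25099) = (203/2)*(-11465) - 106887*(-1/25099) = -2327395/2 + 106887/25099 = -58415073331/50198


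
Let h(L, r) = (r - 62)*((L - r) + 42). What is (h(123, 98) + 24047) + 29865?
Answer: 56324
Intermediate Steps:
h(L, r) = (-62 + r)*(42 + L - r)
(h(123, 98) + 24047) + 29865 = ((-2604 - 1*98² - 62*123 + 104*98 + 123*98) + 24047) + 29865 = ((-2604 - 1*9604 - 7626 + 10192 + 12054) + 24047) + 29865 = ((-2604 - 9604 - 7626 + 10192 + 12054) + 24047) + 29865 = (2412 + 24047) + 29865 = 26459 + 29865 = 56324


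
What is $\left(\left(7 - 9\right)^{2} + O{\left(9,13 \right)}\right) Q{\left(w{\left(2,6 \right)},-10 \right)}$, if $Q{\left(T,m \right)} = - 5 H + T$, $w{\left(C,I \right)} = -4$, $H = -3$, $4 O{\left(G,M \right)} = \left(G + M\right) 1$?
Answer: $\frac{209}{2} \approx 104.5$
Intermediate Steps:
$O{\left(G,M \right)} = \frac{G}{4} + \frac{M}{4}$ ($O{\left(G,M \right)} = \frac{\left(G + M\right) 1}{4} = \frac{G + M}{4} = \frac{G}{4} + \frac{M}{4}$)
$Q{\left(T,m \right)} = 15 + T$ ($Q{\left(T,m \right)} = \left(-5\right) \left(-3\right) + T = 15 + T$)
$\left(\left(7 - 9\right)^{2} + O{\left(9,13 \right)}\right) Q{\left(w{\left(2,6 \right)},-10 \right)} = \left(\left(7 - 9\right)^{2} + \left(\frac{1}{4} \cdot 9 + \frac{1}{4} \cdot 13\right)\right) \left(15 - 4\right) = \left(\left(-2\right)^{2} + \left(\frac{9}{4} + \frac{13}{4}\right)\right) 11 = \left(4 + \frac{11}{2}\right) 11 = \frac{19}{2} \cdot 11 = \frac{209}{2}$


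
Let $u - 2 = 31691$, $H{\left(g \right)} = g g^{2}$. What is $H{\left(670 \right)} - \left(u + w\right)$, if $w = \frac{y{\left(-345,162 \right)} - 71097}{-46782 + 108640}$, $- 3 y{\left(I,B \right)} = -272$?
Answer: $\frac{55807911778237}{185574} \approx 3.0073 \cdot 10^{8}$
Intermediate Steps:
$H{\left(g \right)} = g^{3}$
$y{\left(I,B \right)} = \frac{272}{3}$ ($y{\left(I,B \right)} = \left(- \frac{1}{3}\right) \left(-272\right) = \frac{272}{3}$)
$u = 31693$ ($u = 2 + 31691 = 31693$)
$w = - \frac{213019}{185574}$ ($w = \frac{\frac{272}{3} - 71097}{-46782 + 108640} = - \frac{213019}{3 \cdot 61858} = \left(- \frac{213019}{3}\right) \frac{1}{61858} = - \frac{213019}{185574} \approx -1.1479$)
$H{\left(670 \right)} - \left(u + w\right) = 670^{3} - \left(31693 - \frac{213019}{185574}\right) = 300763000 - \frac{5881183763}{185574} = \frac{55807911778237}{185574}$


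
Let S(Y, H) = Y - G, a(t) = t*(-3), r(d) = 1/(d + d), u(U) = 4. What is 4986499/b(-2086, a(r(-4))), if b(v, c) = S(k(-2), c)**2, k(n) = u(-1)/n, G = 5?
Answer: 712357/7 ≈ 1.0177e+5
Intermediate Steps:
k(n) = 4/n
r(d) = 1/(2*d)
a(t) = -3*t
S(Y, H) = -5 + Y (S(Y, H) = Y - 1*5 = Y - 5 = -5 + Y)
b(v, c) = 49 (b(v, c) = (-5 + 4/(-2))**2 = (-5 + 4*(-1/2))**2 = (-5 - 2)**2 = (-7)**2 = 49)
4986499/b(-2086, a(r(-4))) = 4986499/49 = 4986499*(1/49) = 712357/7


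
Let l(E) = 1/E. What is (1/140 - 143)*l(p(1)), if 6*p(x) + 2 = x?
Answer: 60057/70 ≈ 857.96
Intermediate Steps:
p(x) = -1/3 + x/6
(1/140 - 143)*l(p(1)) = (1/140 - 143)/(-1/3 + (1/6)*1) = (1/140 - 143)/(-1/3 + 1/6) = -20019/(140*(-1/6)) = -20019/140*(-6) = 60057/70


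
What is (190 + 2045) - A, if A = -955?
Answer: 3190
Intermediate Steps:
(190 + 2045) - A = (190 + 2045) - 1*(-955) = 2235 + 955 = 3190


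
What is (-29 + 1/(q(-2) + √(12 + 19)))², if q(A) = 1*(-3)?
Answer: 100814/121 - 635*√31/242 ≈ 818.56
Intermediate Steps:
q(A) = -3
(-29 + 1/(q(-2) + √(12 + 19)))² = (-29 + 1/(-3 + √(12 + 19)))² = (-29 + 1/(-3 + √31))²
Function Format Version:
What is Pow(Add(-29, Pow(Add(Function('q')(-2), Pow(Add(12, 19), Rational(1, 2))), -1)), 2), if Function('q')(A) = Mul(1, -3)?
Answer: Add(Rational(100814, 121), Mul(Rational(-635, 242), Pow(31, Rational(1, 2)))) ≈ 818.56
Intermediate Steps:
Function('q')(A) = -3
Pow(Add(-29, Pow(Add(Function('q')(-2), Pow(Add(12, 19), Rational(1, 2))), -1)), 2) = Pow(Add(-29, Pow(Add(-3, Pow(Add(12, 19), Rational(1, 2))), -1)), 2) = Pow(Add(-29, Pow(Add(-3, Pow(31, Rational(1, 2))), -1)), 2)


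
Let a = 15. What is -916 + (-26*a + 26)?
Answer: -1280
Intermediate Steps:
-916 + (-26*a + 26) = -916 + (-26*15 + 26) = -916 + (-390 + 26) = -916 - 364 = -1280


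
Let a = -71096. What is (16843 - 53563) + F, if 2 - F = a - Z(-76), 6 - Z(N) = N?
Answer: 34460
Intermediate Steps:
Z(N) = 6 - N
F = 71180 (F = 2 - (-71096 - (6 - 1*(-76))) = 2 - (-71096 - (6 + 76)) = 2 - (-71096 - 1*82) = 2 - (-71096 - 82) = 2 - 1*(-71178) = 2 + 71178 = 71180)
(16843 - 53563) + F = (16843 - 53563) + 71180 = -36720 + 71180 = 34460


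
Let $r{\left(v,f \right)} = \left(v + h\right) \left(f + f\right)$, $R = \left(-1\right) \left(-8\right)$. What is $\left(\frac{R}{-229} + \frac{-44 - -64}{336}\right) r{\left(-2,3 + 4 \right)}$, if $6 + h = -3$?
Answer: $- \frac{5203}{1374} \approx -3.7868$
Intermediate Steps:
$h = -9$ ($h = -6 - 3 = -9$)
$R = 8$
$r{\left(v,f \right)} = 2 f \left(-9 + v\right)$ ($r{\left(v,f \right)} = \left(v - 9\right) \left(f + f\right) = \left(-9 + v\right) 2 f = 2 f \left(-9 + v\right)$)
$\left(\frac{R}{-229} + \frac{-44 - -64}{336}\right) r{\left(-2,3 + 4 \right)} = \left(\frac{8}{-229} + \frac{-44 - -64}{336}\right) 2 \left(3 + 4\right) \left(-9 - 2\right) = \left(8 \left(- \frac{1}{229}\right) + \left(-44 + 64\right) \frac{1}{336}\right) 2 \cdot 7 \left(-11\right) = \left(- \frac{8}{229} + 20 \cdot \frac{1}{336}\right) \left(-154\right) = \left(- \frac{8}{229} + \frac{5}{84}\right) \left(-154\right) = \frac{473}{19236} \left(-154\right) = - \frac{5203}{1374}$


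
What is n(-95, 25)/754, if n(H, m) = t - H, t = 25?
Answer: 60/377 ≈ 0.15915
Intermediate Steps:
n(H, m) = 25 - H
n(-95, 25)/754 = (25 - 1*(-95))/754 = (25 + 95)*(1/754) = 120*(1/754) = 60/377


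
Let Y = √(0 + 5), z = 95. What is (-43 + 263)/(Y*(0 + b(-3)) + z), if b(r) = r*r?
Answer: 1045/431 - 99*√5/431 ≈ 1.9110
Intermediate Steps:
b(r) = r²
Y = √5 ≈ 2.2361
(-43 + 263)/(Y*(0 + b(-3)) + z) = (-43 + 263)/(√5*(0 + (-3)²) + 95) = 220/(√5*(0 + 9) + 95) = 220/(√5*9 + 95) = 220/(9*√5 + 95) = 220/(95 + 9*√5)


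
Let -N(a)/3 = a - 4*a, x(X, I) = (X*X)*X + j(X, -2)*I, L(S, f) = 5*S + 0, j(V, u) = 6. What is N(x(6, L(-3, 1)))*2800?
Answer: 3175200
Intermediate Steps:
L(S, f) = 5*S
x(X, I) = X³ + 6*I (x(X, I) = (X*X)*X + 6*I = X²*X + 6*I = X³ + 6*I)
N(a) = 9*a (N(a) = -3*(a - 4*a) = -(-9)*a = 9*a)
N(x(6, L(-3, 1)))*2800 = (9*(6³ + 6*(5*(-3))))*2800 = (9*(216 + 6*(-15)))*2800 = (9*(216 - 90))*2800 = (9*126)*2800 = 1134*2800 = 3175200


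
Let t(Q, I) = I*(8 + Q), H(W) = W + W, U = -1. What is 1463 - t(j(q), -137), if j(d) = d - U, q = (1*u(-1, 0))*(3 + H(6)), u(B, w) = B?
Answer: 641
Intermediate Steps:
H(W) = 2*W
q = -15 (q = (1*(-1))*(3 + 2*6) = -(3 + 12) = -1*15 = -15)
j(d) = 1 + d (j(d) = d - 1*(-1) = d + 1 = 1 + d)
1463 - t(j(q), -137) = 1463 - (-137)*(8 + (1 - 15)) = 1463 - (-137)*(8 - 14) = 1463 - (-137)*(-6) = 1463 - 1*822 = 1463 - 822 = 641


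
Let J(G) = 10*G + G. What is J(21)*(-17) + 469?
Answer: -3458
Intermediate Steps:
J(G) = 11*G
J(21)*(-17) + 469 = (11*21)*(-17) + 469 = 231*(-17) + 469 = -3927 + 469 = -3458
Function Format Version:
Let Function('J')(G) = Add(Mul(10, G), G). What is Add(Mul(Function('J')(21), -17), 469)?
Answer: -3458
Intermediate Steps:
Function('J')(G) = Mul(11, G)
Add(Mul(Function('J')(21), -17), 469) = Add(Mul(Mul(11, 21), -17), 469) = Add(Mul(231, -17), 469) = Add(-3927, 469) = -3458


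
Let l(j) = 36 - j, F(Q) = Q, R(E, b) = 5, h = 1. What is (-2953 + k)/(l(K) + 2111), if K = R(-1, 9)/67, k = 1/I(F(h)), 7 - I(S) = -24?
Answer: -1022219/743194 ≈ -1.3754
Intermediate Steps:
I(S) = 31 (I(S) = 7 - 1*(-24) = 7 + 24 = 31)
k = 1/31 ≈ 0.032258
K = 5/67 ≈ 0.074627
(-2953 + k)/(l(K) + 2111) = (-2953 + 1/31)/((36 - 1*5/67) + 2111) = -91542/(31*((36 - 5/67) + 2111)) = -91542/(31*(2407/67 + 2111)) = -91542/(31*143844/67) = -91542/31*67/143844 = -1022219/743194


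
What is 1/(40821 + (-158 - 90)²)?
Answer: 1/102325 ≈ 9.7728e-6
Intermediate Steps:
1/(40821 + (-158 - 90)²) = 1/(40821 + (-248)²) = 1/(40821 + 61504) = 1/102325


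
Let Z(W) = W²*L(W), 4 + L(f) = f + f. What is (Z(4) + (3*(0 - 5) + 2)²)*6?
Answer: 1398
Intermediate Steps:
L(f) = -4 + 2*f (L(f) = -4 + (f + f) = -4 + 2*f)
Z(W) = W²*(-4 + 2*W)
(Z(4) + (3*(0 - 5) + 2)²)*6 = (2*4²*(-2 + 4) + (3*(0 - 5) + 2)²)*6 = (2*16*2 + (3*(-5) + 2)²)*6 = (64 + (-15 + 2)²)*6 = (64 + (-13)²)*6 = (64 + 169)*6 = 233*6 = 1398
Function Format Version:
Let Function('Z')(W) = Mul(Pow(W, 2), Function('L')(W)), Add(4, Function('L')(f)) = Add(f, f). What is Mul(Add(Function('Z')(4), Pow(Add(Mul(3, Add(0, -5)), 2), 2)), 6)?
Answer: 1398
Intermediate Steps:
Function('L')(f) = Add(-4, Mul(2, f)) (Function('L')(f) = Add(-4, Add(f, f)) = Add(-4, Mul(2, f)))
Function('Z')(W) = Mul(Pow(W, 2), Add(-4, Mul(2, W)))
Mul(Add(Function('Z')(4), Pow(Add(Mul(3, Add(0, -5)), 2), 2)), 6) = Mul(Add(Mul(2, Pow(4, 2), Add(-2, 4)), Pow(Add(Mul(3, Add(0, -5)), 2), 2)), 6) = Mul(Add(Mul(2, 16, 2), Pow(Add(Mul(3, -5), 2), 2)), 6) = Mul(Add(64, Pow(Add(-15, 2), 2)), 6) = Mul(Add(64, Pow(-13, 2)), 6) = Mul(Add(64, 169), 6) = Mul(233, 6) = 1398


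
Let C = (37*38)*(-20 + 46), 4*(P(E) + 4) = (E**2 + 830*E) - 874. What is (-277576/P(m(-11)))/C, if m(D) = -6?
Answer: 10676/2050651 ≈ 0.0052062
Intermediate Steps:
P(E) = -445/2 + E**2/4 + 415*E/2 (P(E) = -4 + ((E**2 + 830*E) - 874)/4 = -4 + (-874 + E**2 + 830*E)/4 = -4 + (-437/2 + E**2/4 + 415*E/2) = -445/2 + E**2/4 + 415*E/2)
C = 36556 (C = 1406*26 = 36556)
(-277576/P(m(-11)))/C = -277576/(-445/2 + (1/4)*(-6)**2 + (415/2)*(-6))/36556 = -277576/(-445/2 + (1/4)*36 - 1245)*(1/36556) = -277576/(-445/2 + 9 - 1245)*(1/36556) = -277576/(-2917/2)*(1/36556) = -277576*(-2/2917)*(1/36556) = (555152/2917)*(1/36556) = 10676/2050651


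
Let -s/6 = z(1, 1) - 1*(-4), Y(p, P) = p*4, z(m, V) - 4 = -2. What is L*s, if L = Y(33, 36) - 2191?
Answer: 74124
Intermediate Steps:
z(m, V) = 2 (z(m, V) = 4 - 2 = 2)
Y(p, P) = 4*p
s = -36 (s = -6*(2 - 1*(-4)) = -6*(2 + 4) = -6*6 = -36)
L = -2059 (L = 4*33 - 2191 = 132 - 2191 = -2059)
L*s = -2059*(-36) = 74124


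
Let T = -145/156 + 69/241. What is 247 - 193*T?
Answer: 13953145/37596 ≈ 371.13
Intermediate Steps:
T = -24181/37596 (T = -145*1/156 + 69*(1/241) = -145/156 + 69/241 = -24181/37596 ≈ -0.64318)
247 - 193*T = 247 - 193*(-24181/37596) = 247 + 4666933/37596 = 13953145/37596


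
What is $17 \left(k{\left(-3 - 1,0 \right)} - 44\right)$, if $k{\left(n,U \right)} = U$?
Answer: $-748$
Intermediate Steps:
$17 \left(k{\left(-3 - 1,0 \right)} - 44\right) = 17 \left(0 - 44\right) = 17 \left(-44\right) = -748$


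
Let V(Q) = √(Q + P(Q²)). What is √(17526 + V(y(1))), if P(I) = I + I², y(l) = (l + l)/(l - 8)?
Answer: √(858774 + I*√474)/7 ≈ 132.39 + 0.0016781*I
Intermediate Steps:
y(l) = 2*l/(-8 + l) (y(l) = (2*l)/(-8 + l) = 2*l/(-8 + l))
V(Q) = √(Q + Q²*(1 + Q²))
√(17526 + V(y(1))) = √(17526 + √((2*1/(-8 + 1))*(1 + 2*1/(-8 + 1) + (2*1/(-8 + 1))³))) = √(17526 + √((2*1/(-7))*(1 + 2*1/(-7) + (2*1/(-7))³))) = √(17526 + √((2*1*(-⅐))*(1 + 2*1*(-⅐) + (2*1*(-⅐))³))) = √(17526 + √(-2*(1 - 2/7 + (-2/7)³)/7)) = √(17526 + √(-2*(1 - 2/7 - 8/343)/7)) = √(17526 + √(-2/7*237/343)) = √(17526 + √(-474/2401)) = √(17526 + I*√474/49)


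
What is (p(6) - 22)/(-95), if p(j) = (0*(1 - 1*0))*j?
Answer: 22/95 ≈ 0.23158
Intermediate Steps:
p(j) = 0 (p(j) = (0*(1 + 0))*j = (0*1)*j = 0*j = 0)
(p(6) - 22)/(-95) = (0 - 22)/(-95) = -22*(-1/95) = 22/95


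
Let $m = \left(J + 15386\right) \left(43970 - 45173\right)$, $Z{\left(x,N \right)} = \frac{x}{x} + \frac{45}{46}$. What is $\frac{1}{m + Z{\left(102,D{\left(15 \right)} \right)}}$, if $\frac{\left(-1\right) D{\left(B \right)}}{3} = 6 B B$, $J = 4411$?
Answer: $- \frac{46}{1095526295} \approx -4.1989 \cdot 10^{-8}$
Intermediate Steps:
$D{\left(B \right)} = - 18 B^{2}$ ($D{\left(B \right)} = - 3 \cdot 6 B B = - 3 \cdot 6 B^{2} = - 18 B^{2}$)
$Z{\left(x,N \right)} = \frac{91}{46}$ ($Z{\left(x,N \right)} = 1 + 45 \cdot \frac{1}{46} = 1 + \frac{45}{46} = \frac{91}{46}$)
$m = -23815791$ ($m = \left(4411 + 15386\right) \left(43970 - 45173\right) = 19797 \left(-1203\right) = -23815791$)
$\frac{1}{m + Z{\left(102,D{\left(15 \right)} \right)}} = \frac{1}{-23815791 + \frac{91}{46}} = \frac{1}{- \frac{1095526295}{46}} = - \frac{46}{1095526295}$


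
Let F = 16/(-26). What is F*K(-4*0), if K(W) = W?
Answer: 0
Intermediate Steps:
F = -8/13 (F = 16*(-1/26) = -8/13 ≈ -0.61539)
F*K(-4*0) = -(-32)*0/13 = -8/13*0 = 0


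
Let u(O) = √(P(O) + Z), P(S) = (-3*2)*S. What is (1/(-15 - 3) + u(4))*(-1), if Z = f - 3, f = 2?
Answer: 1/18 - 5*I ≈ 0.055556 - 5.0*I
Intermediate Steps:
P(S) = -6*S
Z = -1 (Z = 2 - 3 = -1)
u(O) = √(-1 - 6*O) (u(O) = √(-6*O - 1) = √(-1 - 6*O))
(1/(-15 - 3) + u(4))*(-1) = (1/(-15 - 3) + √(-1 - 6*4))*(-1) = (1/(-18) + √(-1 - 24))*(-1) = (-1/18 + √(-25))*(-1) = (-1/18 + 5*I)*(-1) = 1/18 - 5*I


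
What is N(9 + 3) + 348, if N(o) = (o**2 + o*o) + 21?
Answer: 657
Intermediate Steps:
N(o) = 21 + 2*o**2 (N(o) = (o**2 + o**2) + 21 = 2*o**2 + 21 = 21 + 2*o**2)
N(9 + 3) + 348 = (21 + 2*(9 + 3)**2) + 348 = (21 + 2*12**2) + 348 = (21 + 2*144) + 348 = (21 + 288) + 348 = 309 + 348 = 657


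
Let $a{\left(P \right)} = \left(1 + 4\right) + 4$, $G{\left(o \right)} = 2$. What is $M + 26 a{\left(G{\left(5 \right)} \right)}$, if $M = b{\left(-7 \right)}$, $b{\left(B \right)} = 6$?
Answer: $240$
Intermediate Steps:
$a{\left(P \right)} = 9$ ($a{\left(P \right)} = 5 + 4 = 9$)
$M = 6$
$M + 26 a{\left(G{\left(5 \right)} \right)} = 6 + 26 \cdot 9 = 6 + 234 = 240$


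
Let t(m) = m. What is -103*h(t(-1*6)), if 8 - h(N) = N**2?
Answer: 2884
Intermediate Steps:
h(N) = 8 - N**2
-103*h(t(-1*6)) = -103*(8 - (-1*6)**2) = -103*(8 - 1*(-6)**2) = -103*(8 - 1*36) = -103*(8 - 36) = -103*(-28) = 2884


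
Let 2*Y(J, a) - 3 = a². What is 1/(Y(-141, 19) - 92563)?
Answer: -1/92381 ≈ -1.0825e-5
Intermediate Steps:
Y(J, a) = 3/2 + a²/2
1/(Y(-141, 19) - 92563) = 1/((3/2 + (½)*19²) - 92563) = 1/((3/2 + (½)*361) - 92563) = 1/((3/2 + 361/2) - 92563) = 1/(182 - 92563) = 1/(-92381) = -1/92381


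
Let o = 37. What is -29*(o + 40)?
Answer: -2233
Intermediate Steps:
-29*(o + 40) = -29*(37 + 40) = -29*77 = -2233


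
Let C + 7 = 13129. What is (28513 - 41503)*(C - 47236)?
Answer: 443140860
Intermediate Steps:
C = 13122 (C = -7 + 13129 = 13122)
(28513 - 41503)*(C - 47236) = (28513 - 41503)*(13122 - 47236) = -12990*(-34114) = 443140860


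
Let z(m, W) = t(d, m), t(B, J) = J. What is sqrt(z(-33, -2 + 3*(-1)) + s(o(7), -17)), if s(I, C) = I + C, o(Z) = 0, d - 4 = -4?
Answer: 5*I*sqrt(2) ≈ 7.0711*I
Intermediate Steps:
d = 0 (d = 4 - 4 = 0)
z(m, W) = m
s(I, C) = C + I
sqrt(z(-33, -2 + 3*(-1)) + s(o(7), -17)) = sqrt(-33 + (-17 + 0)) = sqrt(-33 - 17) = sqrt(-50) = 5*I*sqrt(2)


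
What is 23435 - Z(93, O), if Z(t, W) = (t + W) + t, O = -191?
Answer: 23440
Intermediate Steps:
Z(t, W) = W + 2*t (Z(t, W) = (W + t) + t = W + 2*t)
23435 - Z(93, O) = 23435 - (-191 + 2*93) = 23435 - (-191 + 186) = 23435 - 1*(-5) = 23435 + 5 = 23440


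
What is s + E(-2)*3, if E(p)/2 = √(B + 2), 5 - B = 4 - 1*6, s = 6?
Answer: 24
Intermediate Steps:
B = 7 (B = 5 - (4 - 1*6) = 5 - (4 - 6) = 5 - 1*(-2) = 5 + 2 = 7)
E(p) = 6 (E(p) = 2*√(7 + 2) = 2*√9 = 2*3 = 6)
s + E(-2)*3 = 6 + 6*3 = 6 + 18 = 24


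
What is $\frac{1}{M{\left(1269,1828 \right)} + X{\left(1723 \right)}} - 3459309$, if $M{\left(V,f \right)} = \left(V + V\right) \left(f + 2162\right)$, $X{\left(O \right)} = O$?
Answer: $- \frac{35037068094986}{10128343} \approx -3.4593 \cdot 10^{6}$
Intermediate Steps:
$M{\left(V,f \right)} = 2 V \left(2162 + f\right)$
$\frac{1}{M{\left(1269,1828 \right)} + X{\left(1723 \right)}} - 3459309 = \frac{1}{2 \cdot 1269 \left(2162 + 1828\right) + 1723} - 3459309 = \frac{1}{2 \cdot 1269 \cdot 3990 + 1723} - 3459309 = \frac{1}{10126620 + 1723} - 3459309 = \frac{1}{10128343} - 3459309 = - \frac{35037068094986}{10128343}$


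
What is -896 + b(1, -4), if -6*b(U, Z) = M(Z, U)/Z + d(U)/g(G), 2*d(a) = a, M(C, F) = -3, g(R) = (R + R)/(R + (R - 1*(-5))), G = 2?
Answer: -14341/16 ≈ -896.31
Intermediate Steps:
g(R) = 2*R/(5 + 2*R) (g(R) = (2*R)/(R + (R + 5)) = (2*R)/(R + (5 + R)) = (2*R)/(5 + 2*R) = 2*R/(5 + 2*R))
d(a) = a/2
b(U, Z) = 1/(2*Z) - 3*U/16 (b(U, Z) = -(-3/Z + (U/2)/((2*2/(5 + 2*2))))/6 = -(-3/Z + (U/2)/((2*2/(5 + 4))))/6 = -(-3/Z + (U/2)/((2*2/9)))/6 = -(-3/Z + (U/2)/((2*2*(⅑))))/6 = -(-3/Z + (U/2)/(4/9))/6 = -(-3/Z + (U/2)*(9/4))/6 = -(-3/Z + 9*U/8)/6 = 1/(2*Z) - 3*U/16)
-896 + b(1, -4) = -896 + (1/16)*(8 - 3*1*(-4))/(-4) = -896 + (1/16)*(-¼)*(8 + 12) = -896 + (1/16)*(-¼)*20 = -896 - 5/16 = -14341/16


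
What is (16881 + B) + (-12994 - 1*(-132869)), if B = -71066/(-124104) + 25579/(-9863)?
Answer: 83696016640127/612018876 ≈ 1.3675e+5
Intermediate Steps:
B = -1236766129/612018876 (B = -71066*(-1/124104) + 25579*(-1/9863) = 35533/62052 - 25579/9863 = -1236766129/612018876 ≈ -2.0208)
(16881 + B) + (-12994 - 1*(-132869)) = (16881 - 1236766129/612018876) + (-12994 - 1*(-132869)) = 10330253879627/612018876 + (-12994 + 132869) = 10330253879627/612018876 + 119875 = 83696016640127/612018876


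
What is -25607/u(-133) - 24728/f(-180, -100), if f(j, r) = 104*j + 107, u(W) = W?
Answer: 68558845/353647 ≈ 193.86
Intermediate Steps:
f(j, r) = 107 + 104*j
-25607/u(-133) - 24728/f(-180, -100) = -25607/(-133) - 24728/(107 + 104*(-180)) = -25607*(-1/133) - 24728/(107 - 18720) = 25607/133 - 24728/(-18613) = 25607/133 - 24728*(-1/18613) = 25607/133 + 24728/18613 = 68558845/353647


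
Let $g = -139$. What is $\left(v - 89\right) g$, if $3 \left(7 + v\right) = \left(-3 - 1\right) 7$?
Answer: $\frac{43924}{3} \approx 14641.0$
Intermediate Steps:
$v = - \frac{49}{3}$ ($v = -7 + \frac{\left(-3 - 1\right) 7}{3} = -7 + \frac{\left(-4\right) 7}{3} = -7 + \frac{1}{3} \left(-28\right) = -7 - \frac{28}{3} = - \frac{49}{3} \approx -16.333$)
$\left(v - 89\right) g = \left(- \frac{49}{3} - 89\right) \left(-139\right) = \left(- \frac{316}{3}\right) \left(-139\right) = \frac{43924}{3}$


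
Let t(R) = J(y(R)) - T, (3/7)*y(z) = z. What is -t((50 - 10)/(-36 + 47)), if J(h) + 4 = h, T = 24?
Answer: 644/33 ≈ 19.515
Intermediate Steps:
y(z) = 7*z/3
J(h) = -4 + h
t(R) = -28 + 7*R/3 (t(R) = (-4 + 7*R/3) - 1*24 = (-4 + 7*R/3) - 24 = -28 + 7*R/3)
-t((50 - 10)/(-36 + 47)) = -(-28 + 7*((50 - 10)/(-36 + 47))/3) = -(-28 + 7*(40/11)/3) = -(-28 + 7*(40*(1/11))/3) = -(-28 + (7/3)*(40/11)) = -(-28 + 280/33) = -1*(-644/33) = 644/33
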